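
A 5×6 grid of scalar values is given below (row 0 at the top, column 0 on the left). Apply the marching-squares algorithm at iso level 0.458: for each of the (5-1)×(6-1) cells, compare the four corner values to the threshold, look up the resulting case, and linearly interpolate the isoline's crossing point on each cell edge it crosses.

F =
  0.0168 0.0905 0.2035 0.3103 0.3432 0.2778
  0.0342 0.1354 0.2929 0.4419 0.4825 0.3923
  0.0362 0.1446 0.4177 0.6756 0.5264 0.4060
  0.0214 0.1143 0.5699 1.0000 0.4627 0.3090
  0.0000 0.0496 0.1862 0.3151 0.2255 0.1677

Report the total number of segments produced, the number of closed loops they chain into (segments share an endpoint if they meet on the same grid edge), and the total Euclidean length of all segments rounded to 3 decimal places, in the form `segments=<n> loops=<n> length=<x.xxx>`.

segments=12 loops=1 length=8.671

cell (0,3): code 0100 → (0.824,4.000)–(1.000,3.397)
cell (0,4): code 1000 → (1.000,4.272)–(0.824,4.000)
cell (1,2): code 0100 → (1.069,3.000)–(2.000,2.156)
cell (1,3): code 1110 → (1.000,3.397)–(1.069,3.000)
cell (1,4): code 1001 → (2.000,4.568)–(1.000,4.272)
cell (2,1): code 0100 → (2.265,2.000)–(3.000,1.754)
cell (2,2): code 1110 → (2.000,2.156)–(2.265,2.000)
cell (2,4): code 1001 → (3.000,4.031)–(2.000,4.568)
cell (3,1): code 0010 → (3.000,1.754)–(3.292,2.000)
cell (3,2): code 0011 → (3.292,2.000)–(3.791,3.000)
cell (3,3): code 0011 → (3.791,3.000)–(3.020,4.000)
cell (3,4): code 0001 → (3.020,4.000)–(3.000,4.031)
total: 12 segments, chained into 1 closed loop(s), length Σ = 8.670784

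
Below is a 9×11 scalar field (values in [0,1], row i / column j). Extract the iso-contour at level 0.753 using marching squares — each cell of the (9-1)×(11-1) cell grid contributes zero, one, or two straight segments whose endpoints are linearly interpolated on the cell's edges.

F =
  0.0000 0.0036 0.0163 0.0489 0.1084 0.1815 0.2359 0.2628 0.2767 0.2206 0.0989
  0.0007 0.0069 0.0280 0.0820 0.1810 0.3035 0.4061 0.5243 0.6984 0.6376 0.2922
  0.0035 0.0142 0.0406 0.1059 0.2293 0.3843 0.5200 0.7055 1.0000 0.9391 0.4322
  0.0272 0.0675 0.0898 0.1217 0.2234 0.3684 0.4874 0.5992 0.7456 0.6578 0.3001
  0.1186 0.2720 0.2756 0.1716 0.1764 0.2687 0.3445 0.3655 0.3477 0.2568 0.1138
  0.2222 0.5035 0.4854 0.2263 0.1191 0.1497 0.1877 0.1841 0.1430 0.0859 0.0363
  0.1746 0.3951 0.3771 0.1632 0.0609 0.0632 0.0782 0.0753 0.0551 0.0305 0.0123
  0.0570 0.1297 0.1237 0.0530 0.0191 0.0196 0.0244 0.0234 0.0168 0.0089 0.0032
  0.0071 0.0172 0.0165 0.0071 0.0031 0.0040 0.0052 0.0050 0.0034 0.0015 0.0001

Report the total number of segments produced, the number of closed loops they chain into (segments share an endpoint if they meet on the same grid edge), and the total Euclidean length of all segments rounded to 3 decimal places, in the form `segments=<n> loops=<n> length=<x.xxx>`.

cell (1,7): code 0100 → (1.181,8.000)–(2.000,7.161)
cell (1,8): code 1100 → (1.383,9.000)–(1.181,8.000)
cell (1,9): code 1000 → (2.000,9.367)–(1.383,9.000)
cell (2,7): code 0010 → (2.000,7.161)–(2.971,8.000)
cell (2,8): code 0011 → (2.971,8.000)–(2.662,9.000)
cell (2,9): code 0001 → (2.662,9.000)–(2.000,9.367)
total: 6 segments, chained into 1 closed loop(s), length Σ = 5.996930

segments=6 loops=1 length=5.997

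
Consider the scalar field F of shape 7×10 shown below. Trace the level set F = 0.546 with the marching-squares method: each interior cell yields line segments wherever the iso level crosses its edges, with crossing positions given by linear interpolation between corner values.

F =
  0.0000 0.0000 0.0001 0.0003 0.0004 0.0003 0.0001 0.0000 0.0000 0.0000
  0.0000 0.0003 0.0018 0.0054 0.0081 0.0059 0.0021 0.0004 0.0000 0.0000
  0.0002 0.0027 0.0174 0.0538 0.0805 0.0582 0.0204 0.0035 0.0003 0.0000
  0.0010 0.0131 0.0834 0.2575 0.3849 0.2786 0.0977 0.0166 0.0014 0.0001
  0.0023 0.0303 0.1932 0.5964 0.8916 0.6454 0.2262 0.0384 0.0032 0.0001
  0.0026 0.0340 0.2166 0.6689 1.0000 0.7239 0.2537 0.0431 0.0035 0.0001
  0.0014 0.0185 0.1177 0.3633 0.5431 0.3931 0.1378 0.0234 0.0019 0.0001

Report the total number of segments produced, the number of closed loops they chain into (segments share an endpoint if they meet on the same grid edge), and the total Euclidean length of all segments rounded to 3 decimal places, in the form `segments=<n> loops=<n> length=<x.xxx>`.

cell (3,2): code 0100 → (3.851,3.000)–(4.000,2.875)
cell (3,3): code 1100 → (3.318,4.000)–(3.851,3.000)
cell (3,4): code 1100 → (3.729,5.000)–(3.318,4.000)
cell (3,5): code 1000 → (4.000,5.237)–(3.729,5.000)
cell (4,2): code 0110 → (4.000,2.875)–(5.000,2.728)
cell (4,5): code 1001 → (5.000,5.378)–(4.000,5.237)
cell (5,2): code 0010 → (5.000,2.728)–(5.402,3.000)
cell (5,3): code 0011 → (5.402,3.000)–(5.994,4.000)
cell (5,4): code 0011 → (5.994,4.000)–(5.538,5.000)
cell (5,5): code 0001 → (5.538,5.000)–(5.000,5.378)
total: 10 segments, chained into 1 closed loop(s), length Σ = 8.193256

segments=10 loops=1 length=8.193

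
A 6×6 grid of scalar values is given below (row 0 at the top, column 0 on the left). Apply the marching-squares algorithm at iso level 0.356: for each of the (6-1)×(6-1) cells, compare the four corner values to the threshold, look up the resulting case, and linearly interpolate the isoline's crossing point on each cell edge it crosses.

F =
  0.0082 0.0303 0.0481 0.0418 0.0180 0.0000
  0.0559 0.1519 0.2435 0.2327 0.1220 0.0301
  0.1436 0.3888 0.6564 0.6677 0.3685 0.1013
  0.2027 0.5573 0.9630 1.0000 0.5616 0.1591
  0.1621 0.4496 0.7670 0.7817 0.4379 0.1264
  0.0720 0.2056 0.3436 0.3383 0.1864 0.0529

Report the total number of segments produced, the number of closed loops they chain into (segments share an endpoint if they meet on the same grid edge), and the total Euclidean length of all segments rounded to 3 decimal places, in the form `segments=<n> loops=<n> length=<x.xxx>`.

cell (1,0): code 0100 → (1.862,1.000)–(2.000,0.866)
cell (1,1): code 1100 → (1.272,2.000)–(1.862,1.000)
cell (1,2): code 1100 → (1.283,3.000)–(1.272,2.000)
cell (1,3): code 1100 → (1.949,4.000)–(1.283,3.000)
cell (1,4): code 1000 → (2.000,4.047)–(1.949,4.000)
cell (2,0): code 0110 → (2.000,0.866)–(3.000,0.432)
cell (2,4): code 1001 → (3.000,4.511)–(2.000,4.047)
cell (3,0): code 0110 → (3.000,0.432)–(4.000,0.674)
cell (3,4): code 1001 → (4.000,4.263)–(3.000,4.511)
cell (4,0): code 0010 → (4.000,0.674)–(4.384,1.000)
cell (4,1): code 0011 → (4.384,1.000)–(4.971,2.000)
cell (4,2): code 0011 → (4.971,2.000)–(4.960,3.000)
cell (4,3): code 0011 → (4.960,3.000)–(4.326,4.000)
cell (4,4): code 0001 → (4.326,4.000)–(4.000,4.263)
total: 14 segments, chained into 1 closed loop(s), length Σ = 12.140849

segments=14 loops=1 length=12.141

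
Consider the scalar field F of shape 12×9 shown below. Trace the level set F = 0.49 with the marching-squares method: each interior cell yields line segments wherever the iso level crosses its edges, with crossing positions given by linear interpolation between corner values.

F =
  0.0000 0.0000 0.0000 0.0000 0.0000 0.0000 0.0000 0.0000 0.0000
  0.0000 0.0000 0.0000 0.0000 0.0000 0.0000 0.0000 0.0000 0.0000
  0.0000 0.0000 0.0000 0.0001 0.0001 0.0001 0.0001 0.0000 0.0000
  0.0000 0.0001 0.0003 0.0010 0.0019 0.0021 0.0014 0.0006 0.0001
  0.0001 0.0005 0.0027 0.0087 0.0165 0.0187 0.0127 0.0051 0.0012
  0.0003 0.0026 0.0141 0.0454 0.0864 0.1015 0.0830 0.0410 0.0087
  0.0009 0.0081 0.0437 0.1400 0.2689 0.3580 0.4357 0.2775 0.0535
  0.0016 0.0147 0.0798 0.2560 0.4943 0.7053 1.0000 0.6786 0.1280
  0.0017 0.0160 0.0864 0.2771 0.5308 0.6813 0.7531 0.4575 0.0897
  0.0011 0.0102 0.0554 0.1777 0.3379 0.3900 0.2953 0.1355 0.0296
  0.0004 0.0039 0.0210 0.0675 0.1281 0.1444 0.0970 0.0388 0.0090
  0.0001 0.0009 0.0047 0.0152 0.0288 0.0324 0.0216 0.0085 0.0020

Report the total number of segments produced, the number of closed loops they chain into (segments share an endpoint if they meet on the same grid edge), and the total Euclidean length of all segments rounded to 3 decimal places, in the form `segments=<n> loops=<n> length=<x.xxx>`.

cell (6,3): code 0100 → (6.981,4.000)–(7.000,3.982)
cell (6,4): code 1100 → (6.380,5.000)–(6.981,4.000)
cell (6,5): code 1100 → (6.096,6.000)–(6.380,5.000)
cell (6,6): code 1100 → (6.530,7.000)–(6.096,6.000)
cell (6,7): code 1000 → (7.000,7.343)–(6.530,7.000)
cell (7,3): code 0110 → (7.000,3.982)–(8.000,3.839)
cell (7,6): code 1011 → (8.000,6.890)–(7.853,7.000)
cell (7,7): code 0001 → (7.853,7.000)–(7.000,7.343)
cell (8,3): code 0010 → (8.000,3.839)–(8.212,4.000)
cell (8,4): code 0011 → (8.212,4.000)–(8.657,5.000)
cell (8,5): code 0011 → (8.657,5.000)–(8.575,6.000)
cell (8,6): code 0001 → (8.575,6.000)–(8.000,6.890)
total: 12 segments, chained into 1 closed loop(s), length Σ = 9.440155

segments=12 loops=1 length=9.440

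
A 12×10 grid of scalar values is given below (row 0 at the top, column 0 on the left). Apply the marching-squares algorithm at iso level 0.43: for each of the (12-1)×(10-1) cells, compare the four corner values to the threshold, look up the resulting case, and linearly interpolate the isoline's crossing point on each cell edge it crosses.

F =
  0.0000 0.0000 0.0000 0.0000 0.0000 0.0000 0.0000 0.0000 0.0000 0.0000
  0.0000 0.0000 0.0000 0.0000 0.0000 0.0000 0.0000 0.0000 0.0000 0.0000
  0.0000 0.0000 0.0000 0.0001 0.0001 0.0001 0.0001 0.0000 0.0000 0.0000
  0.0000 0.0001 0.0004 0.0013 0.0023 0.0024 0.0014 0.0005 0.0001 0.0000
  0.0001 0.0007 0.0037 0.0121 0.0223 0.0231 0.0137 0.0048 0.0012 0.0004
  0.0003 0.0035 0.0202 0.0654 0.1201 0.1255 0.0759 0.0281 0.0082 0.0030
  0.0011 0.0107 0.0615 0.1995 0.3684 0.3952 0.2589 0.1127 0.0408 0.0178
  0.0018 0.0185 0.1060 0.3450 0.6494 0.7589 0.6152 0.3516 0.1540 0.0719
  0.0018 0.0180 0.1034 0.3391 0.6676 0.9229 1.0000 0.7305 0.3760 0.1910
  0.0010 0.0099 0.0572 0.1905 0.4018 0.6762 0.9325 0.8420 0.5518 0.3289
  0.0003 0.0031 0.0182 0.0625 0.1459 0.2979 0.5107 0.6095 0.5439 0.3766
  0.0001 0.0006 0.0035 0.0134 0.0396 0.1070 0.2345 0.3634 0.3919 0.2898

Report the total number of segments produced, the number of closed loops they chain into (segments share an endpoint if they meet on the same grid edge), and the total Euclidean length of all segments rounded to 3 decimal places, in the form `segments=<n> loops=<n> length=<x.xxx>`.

cell (6,3): code 0100 → (6.219,4.000)–(7.000,3.279)
cell (6,4): code 1100 → (6.096,5.000)–(6.219,4.000)
cell (6,5): code 1100 → (6.480,6.000)–(6.096,5.000)
cell (6,6): code 1000 → (7.000,6.703)–(6.480,6.000)
cell (7,3): code 0110 → (7.000,3.279)–(8.000,3.277)
cell (7,6): code 1101 → (7.207,7.000)–(7.000,6.703)
cell (7,7): code 1000 → (8.000,7.848)–(7.207,7.000)
cell (8,3): code 0010 → (8.000,3.277)–(8.894,4.000)
cell (8,4): code 0111 → (8.894,4.000)–(9.000,4.103)
cell (8,7): code 1101 → (8.307,8.000)–(8.000,7.848)
cell (8,8): code 1000 → (9.000,8.546)–(8.307,8.000)
cell (9,4): code 0010 → (9.000,4.103)–(9.651,5.000)
cell (9,5): code 0111 → (9.651,5.000)–(10.000,5.621)
cell (9,8): code 1001 → (10.000,8.681)–(9.000,8.546)
cell (10,5): code 0010 → (10.000,5.621)–(10.292,6.000)
cell (10,6): code 0011 → (10.292,6.000)–(10.729,7.000)
cell (10,7): code 0011 → (10.729,7.000)–(10.749,8.000)
cell (10,8): code 0001 → (10.749,8.000)–(10.000,8.681)
total: 18 segments, chained into 1 closed loop(s), length Σ = 15.473926

segments=18 loops=1 length=15.474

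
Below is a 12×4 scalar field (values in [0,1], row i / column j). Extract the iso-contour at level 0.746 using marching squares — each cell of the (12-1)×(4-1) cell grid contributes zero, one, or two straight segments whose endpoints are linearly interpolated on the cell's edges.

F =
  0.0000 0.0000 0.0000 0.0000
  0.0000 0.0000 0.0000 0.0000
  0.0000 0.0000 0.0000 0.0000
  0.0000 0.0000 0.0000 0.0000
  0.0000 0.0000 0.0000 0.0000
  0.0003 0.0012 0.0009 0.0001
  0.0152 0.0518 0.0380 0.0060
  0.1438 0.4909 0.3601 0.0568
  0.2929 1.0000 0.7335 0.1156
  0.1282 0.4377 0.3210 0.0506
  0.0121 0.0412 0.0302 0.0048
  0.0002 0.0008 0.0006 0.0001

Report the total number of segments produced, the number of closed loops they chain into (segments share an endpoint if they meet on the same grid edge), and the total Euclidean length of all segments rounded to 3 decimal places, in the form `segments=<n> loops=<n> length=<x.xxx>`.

cell (7,0): code 0100 → (7.501,1.000)–(8.000,0.641)
cell (7,1): code 1000 → (8.000,1.953)–(7.501,1.000)
cell (8,0): code 0010 → (8.000,0.641)–(8.452,1.000)
cell (8,1): code 0001 → (8.452,1.000)–(8.000,1.953)
total: 4 segments, chained into 1 closed loop(s), length Σ = 3.322420

segments=4 loops=1 length=3.322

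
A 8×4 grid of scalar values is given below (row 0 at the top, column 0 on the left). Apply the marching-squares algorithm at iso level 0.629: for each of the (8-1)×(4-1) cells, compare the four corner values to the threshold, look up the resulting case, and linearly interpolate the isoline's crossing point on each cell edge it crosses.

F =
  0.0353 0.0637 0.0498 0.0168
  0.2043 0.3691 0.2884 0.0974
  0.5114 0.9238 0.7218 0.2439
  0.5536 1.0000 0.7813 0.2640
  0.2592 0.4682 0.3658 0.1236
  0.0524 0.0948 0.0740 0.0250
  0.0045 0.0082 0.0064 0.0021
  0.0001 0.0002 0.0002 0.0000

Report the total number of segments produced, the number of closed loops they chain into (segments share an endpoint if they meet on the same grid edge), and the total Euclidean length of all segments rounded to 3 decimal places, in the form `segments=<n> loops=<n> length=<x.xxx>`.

cell (1,0): code 0100 → (1.469,1.000)–(2.000,0.285)
cell (1,1): code 1100 → (1.786,2.000)–(1.469,1.000)
cell (1,2): code 1000 → (2.000,2.194)–(1.786,2.000)
cell (2,0): code 0110 → (2.000,0.285)–(3.000,0.169)
cell (2,2): code 1001 → (3.000,2.294)–(2.000,2.194)
cell (3,0): code 0010 → (3.000,0.169)–(3.698,1.000)
cell (3,1): code 0011 → (3.698,1.000)–(3.367,2.000)
cell (3,2): code 0001 → (3.367,2.000)–(3.000,2.294)
total: 8 segments, chained into 1 closed loop(s), length Σ = 6.849313

segments=8 loops=1 length=6.849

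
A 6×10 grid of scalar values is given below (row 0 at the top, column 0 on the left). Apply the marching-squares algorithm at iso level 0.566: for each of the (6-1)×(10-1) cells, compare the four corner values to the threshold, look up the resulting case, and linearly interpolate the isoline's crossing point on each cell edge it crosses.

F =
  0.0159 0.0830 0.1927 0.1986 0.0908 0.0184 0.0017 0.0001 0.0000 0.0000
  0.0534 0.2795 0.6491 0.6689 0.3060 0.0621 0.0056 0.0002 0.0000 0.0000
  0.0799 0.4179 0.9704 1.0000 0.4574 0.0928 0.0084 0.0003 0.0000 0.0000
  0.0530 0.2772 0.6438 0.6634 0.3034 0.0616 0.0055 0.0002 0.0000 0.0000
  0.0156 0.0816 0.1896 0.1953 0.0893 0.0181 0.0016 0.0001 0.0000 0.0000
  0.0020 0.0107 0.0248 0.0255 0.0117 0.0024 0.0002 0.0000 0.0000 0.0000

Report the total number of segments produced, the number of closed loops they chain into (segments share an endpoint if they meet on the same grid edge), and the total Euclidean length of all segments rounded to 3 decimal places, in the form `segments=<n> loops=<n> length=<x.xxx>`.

segments=10 loops=1 length=7.768

cell (0,1): code 0100 → (0.818,2.000)–(1.000,1.775)
cell (0,2): code 1100 → (0.781,3.000)–(0.818,2.000)
cell (0,3): code 1000 → (1.000,3.284)–(0.781,3.000)
cell (1,1): code 0110 → (1.000,1.775)–(2.000,1.268)
cell (1,3): code 1001 → (2.000,3.800)–(1.000,3.284)
cell (2,1): code 0110 → (2.000,1.268)–(3.000,1.788)
cell (2,3): code 1001 → (3.000,3.271)–(2.000,3.800)
cell (3,1): code 0010 → (3.000,1.788)–(3.171,2.000)
cell (3,2): code 0011 → (3.171,2.000)–(3.208,3.000)
cell (3,3): code 0001 → (3.208,3.000)–(3.000,3.271)
total: 10 segments, chained into 1 closed loop(s), length Σ = 7.767939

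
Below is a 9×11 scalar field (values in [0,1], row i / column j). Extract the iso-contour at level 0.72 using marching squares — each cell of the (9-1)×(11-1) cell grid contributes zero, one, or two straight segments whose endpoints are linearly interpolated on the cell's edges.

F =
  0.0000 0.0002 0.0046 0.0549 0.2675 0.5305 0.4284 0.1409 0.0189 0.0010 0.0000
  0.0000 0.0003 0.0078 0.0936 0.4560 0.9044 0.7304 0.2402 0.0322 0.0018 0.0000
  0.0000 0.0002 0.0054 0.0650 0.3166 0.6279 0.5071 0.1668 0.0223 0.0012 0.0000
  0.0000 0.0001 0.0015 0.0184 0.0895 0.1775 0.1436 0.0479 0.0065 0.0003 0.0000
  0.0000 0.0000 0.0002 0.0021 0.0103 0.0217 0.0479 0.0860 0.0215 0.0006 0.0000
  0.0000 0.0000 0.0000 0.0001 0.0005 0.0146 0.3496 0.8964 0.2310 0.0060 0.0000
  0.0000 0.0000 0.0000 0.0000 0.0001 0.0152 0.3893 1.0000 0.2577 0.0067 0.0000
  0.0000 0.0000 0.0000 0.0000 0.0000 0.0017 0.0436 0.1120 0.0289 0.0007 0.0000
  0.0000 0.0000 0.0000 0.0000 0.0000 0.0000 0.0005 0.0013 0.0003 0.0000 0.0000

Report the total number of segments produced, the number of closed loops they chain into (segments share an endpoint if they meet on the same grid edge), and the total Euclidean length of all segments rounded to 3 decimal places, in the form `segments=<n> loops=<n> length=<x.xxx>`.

segments=12 loops=2 length=7.590

cell (0,4): code 0100 → (0.507,5.000)–(1.000,4.589)
cell (0,5): code 1100 → (0.966,6.000)–(0.507,5.000)
cell (0,6): code 1000 → (1.000,6.021)–(0.966,6.000)
cell (1,4): code 0010 → (1.000,4.589)–(1.667,5.000)
cell (1,5): code 0011 → (1.667,5.000)–(1.047,6.000)
cell (1,6): code 0001 → (1.047,6.000)–(1.000,6.021)
cell (4,6): code 0100 → (4.782,7.000)–(5.000,6.677)
cell (4,7): code 1000 → (5.000,7.265)–(4.782,7.000)
cell (5,6): code 0110 → (5.000,6.677)–(6.000,6.542)
cell (5,7): code 1001 → (6.000,7.377)–(5.000,7.265)
cell (6,6): code 0010 → (6.000,6.542)–(6.315,7.000)
cell (6,7): code 0001 → (6.315,7.000)–(6.000,7.377)
total: 12 segments, chained into 2 closed loop(s), length Σ = 7.589988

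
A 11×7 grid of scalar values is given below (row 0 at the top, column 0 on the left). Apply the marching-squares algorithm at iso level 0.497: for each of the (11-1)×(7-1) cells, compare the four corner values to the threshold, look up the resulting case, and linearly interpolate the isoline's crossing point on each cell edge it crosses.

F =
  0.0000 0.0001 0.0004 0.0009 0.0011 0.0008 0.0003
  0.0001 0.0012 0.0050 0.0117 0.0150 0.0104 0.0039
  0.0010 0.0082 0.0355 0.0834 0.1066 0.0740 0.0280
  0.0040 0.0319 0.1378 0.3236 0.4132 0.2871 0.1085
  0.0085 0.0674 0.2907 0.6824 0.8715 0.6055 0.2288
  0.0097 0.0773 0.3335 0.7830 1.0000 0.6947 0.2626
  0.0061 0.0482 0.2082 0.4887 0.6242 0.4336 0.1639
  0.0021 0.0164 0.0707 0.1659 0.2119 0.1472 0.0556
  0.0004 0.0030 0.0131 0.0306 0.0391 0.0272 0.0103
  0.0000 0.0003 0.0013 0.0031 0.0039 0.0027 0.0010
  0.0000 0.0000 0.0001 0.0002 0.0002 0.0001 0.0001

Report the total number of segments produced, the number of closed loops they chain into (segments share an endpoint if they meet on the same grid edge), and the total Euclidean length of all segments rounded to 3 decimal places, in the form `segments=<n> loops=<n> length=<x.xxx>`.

cell (3,2): code 0100 → (3.483,3.000)–(4.000,2.527)
cell (3,3): code 1100 → (3.183,4.000)–(3.483,3.000)
cell (3,4): code 1100 → (3.659,5.000)–(3.183,4.000)
cell (3,5): code 1000 → (4.000,5.288)–(3.659,5.000)
cell (4,2): code 0110 → (4.000,2.527)–(5.000,2.364)
cell (4,5): code 1001 → (5.000,5.458)–(4.000,5.288)
cell (5,2): code 0010 → (5.000,2.364)–(5.972,3.000)
cell (5,3): code 0111 → (5.972,3.000)–(6.000,3.061)
cell (5,4): code 1011 → (6.000,4.667)–(5.757,5.000)
cell (5,5): code 0001 → (5.757,5.000)–(5.000,5.458)
cell (6,3): code 0010 → (6.000,3.061)–(6.309,4.000)
cell (6,4): code 0001 → (6.309,4.000)–(6.000,4.667)
total: 12 segments, chained into 1 closed loop(s), length Σ = 9.575081

segments=12 loops=1 length=9.575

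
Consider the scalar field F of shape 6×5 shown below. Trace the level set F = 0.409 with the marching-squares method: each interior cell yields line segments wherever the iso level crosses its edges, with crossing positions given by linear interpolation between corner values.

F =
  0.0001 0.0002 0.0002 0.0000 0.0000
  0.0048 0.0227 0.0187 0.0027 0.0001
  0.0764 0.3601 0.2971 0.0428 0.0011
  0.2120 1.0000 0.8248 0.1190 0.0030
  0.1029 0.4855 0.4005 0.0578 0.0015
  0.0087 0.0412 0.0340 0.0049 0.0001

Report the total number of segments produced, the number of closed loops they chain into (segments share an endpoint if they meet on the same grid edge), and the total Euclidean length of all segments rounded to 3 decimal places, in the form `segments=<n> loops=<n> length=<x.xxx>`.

segments=8 loops=1 length=6.750

cell (2,0): code 0100 → (2.076,1.000)–(3.000,0.250)
cell (2,1): code 1100 → (2.212,2.000)–(2.076,1.000)
cell (2,2): code 1000 → (3.000,2.589)–(2.212,2.000)
cell (3,0): code 0110 → (3.000,0.250)–(4.000,0.800)
cell (3,1): code 1011 → (4.000,1.900)–(3.980,2.000)
cell (3,2): code 0001 → (3.980,2.000)–(3.000,2.589)
cell (4,0): code 0010 → (4.000,0.800)–(4.172,1.000)
cell (4,1): code 0001 → (4.172,1.000)–(4.000,1.900)
total: 8 segments, chained into 1 closed loop(s), length Σ = 6.749622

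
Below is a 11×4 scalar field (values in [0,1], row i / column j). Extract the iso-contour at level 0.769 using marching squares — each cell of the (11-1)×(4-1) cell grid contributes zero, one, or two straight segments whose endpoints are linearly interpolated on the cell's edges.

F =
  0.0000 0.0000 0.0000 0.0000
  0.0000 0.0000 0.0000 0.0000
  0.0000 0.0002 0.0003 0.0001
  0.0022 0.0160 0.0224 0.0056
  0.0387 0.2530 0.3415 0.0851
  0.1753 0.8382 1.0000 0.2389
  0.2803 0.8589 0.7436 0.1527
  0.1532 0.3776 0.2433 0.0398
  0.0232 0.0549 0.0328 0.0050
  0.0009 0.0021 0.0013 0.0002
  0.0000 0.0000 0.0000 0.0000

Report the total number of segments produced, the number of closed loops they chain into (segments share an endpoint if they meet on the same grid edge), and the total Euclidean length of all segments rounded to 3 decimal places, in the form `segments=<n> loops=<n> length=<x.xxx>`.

segments=8 loops=1 length=4.887

cell (4,0): code 0100 → (4.882,1.000)–(5.000,0.896)
cell (4,1): code 1100 → (4.649,2.000)–(4.882,1.000)
cell (4,2): code 1000 → (5.000,2.304)–(4.649,2.000)
cell (5,0): code 0110 → (5.000,0.896)–(6.000,0.845)
cell (5,1): code 1011 → (6.000,1.780)–(5.901,2.000)
cell (5,2): code 0001 → (5.901,2.000)–(5.000,2.304)
cell (6,0): code 0010 → (6.000,0.845)–(6.187,1.000)
cell (6,1): code 0001 → (6.187,1.000)–(6.000,1.780)
total: 8 segments, chained into 1 closed loop(s), length Σ = 4.886545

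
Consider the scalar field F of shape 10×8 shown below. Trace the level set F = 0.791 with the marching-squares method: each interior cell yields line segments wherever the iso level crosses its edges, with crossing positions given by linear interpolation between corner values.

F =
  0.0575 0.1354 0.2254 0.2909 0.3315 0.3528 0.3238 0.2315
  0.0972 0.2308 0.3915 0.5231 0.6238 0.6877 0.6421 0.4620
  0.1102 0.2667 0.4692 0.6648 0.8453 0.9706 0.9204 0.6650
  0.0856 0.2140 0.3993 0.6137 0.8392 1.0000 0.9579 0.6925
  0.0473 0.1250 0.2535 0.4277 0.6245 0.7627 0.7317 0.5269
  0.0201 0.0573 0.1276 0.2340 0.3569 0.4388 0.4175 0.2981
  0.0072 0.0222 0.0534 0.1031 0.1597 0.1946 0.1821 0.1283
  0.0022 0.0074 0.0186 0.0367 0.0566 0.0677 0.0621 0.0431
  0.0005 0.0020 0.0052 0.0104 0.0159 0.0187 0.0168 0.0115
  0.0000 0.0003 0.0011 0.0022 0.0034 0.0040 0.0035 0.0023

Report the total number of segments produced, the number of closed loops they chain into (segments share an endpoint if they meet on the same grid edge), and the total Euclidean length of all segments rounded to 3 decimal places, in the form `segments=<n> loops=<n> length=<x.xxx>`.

cell (1,3): code 0100 → (1.755,4.000)–(2.000,3.699)
cell (1,4): code 1100 → (1.365,5.000)–(1.755,4.000)
cell (1,5): code 1100 → (1.535,6.000)–(1.365,5.000)
cell (1,6): code 1000 → (2.000,6.507)–(1.535,6.000)
cell (2,3): code 0110 → (2.000,3.699)–(3.000,3.786)
cell (2,6): code 1001 → (3.000,6.629)–(2.000,6.507)
cell (3,3): code 0010 → (3.000,3.786)–(3.224,4.000)
cell (3,4): code 0011 → (3.224,4.000)–(3.881,5.000)
cell (3,5): code 0011 → (3.881,5.000)–(3.738,6.000)
cell (3,6): code 0001 → (3.738,6.000)–(3.000,6.629)
total: 10 segments, chained into 1 closed loop(s), length Σ = 8.660257

segments=10 loops=1 length=8.660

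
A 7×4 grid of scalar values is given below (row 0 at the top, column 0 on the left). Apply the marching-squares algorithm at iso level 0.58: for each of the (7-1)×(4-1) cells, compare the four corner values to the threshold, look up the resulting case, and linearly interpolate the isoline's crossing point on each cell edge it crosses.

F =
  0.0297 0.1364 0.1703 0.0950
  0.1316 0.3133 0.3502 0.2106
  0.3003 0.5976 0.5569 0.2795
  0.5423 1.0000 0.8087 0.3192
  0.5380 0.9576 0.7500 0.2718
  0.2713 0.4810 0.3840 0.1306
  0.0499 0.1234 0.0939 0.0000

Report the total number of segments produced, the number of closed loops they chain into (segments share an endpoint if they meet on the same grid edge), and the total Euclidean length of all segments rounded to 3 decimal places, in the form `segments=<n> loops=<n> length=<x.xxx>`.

cell (1,0): code 0100 → (1.938,1.000)–(2.000,0.941)
cell (1,1): code 1000 → (2.000,1.432)–(1.938,1.000)
cell (2,0): code 0110 → (2.000,0.941)–(3.000,0.082)
cell (2,1): code 1101 → (2.092,2.000)–(2.000,1.432)
cell (2,2): code 1000 → (3.000,2.467)–(2.092,2.000)
cell (3,0): code 0110 → (3.000,0.082)–(4.000,0.100)
cell (3,2): code 1001 → (4.000,2.355)–(3.000,2.467)
cell (4,0): code 0010 → (4.000,0.100)–(4.792,1.000)
cell (4,1): code 0011 → (4.792,1.000)–(4.464,2.000)
cell (4,2): code 0001 → (4.464,2.000)–(4.000,2.355)
total: 10 segments, chained into 1 closed loop(s), length Σ = 8.279349

segments=10 loops=1 length=8.279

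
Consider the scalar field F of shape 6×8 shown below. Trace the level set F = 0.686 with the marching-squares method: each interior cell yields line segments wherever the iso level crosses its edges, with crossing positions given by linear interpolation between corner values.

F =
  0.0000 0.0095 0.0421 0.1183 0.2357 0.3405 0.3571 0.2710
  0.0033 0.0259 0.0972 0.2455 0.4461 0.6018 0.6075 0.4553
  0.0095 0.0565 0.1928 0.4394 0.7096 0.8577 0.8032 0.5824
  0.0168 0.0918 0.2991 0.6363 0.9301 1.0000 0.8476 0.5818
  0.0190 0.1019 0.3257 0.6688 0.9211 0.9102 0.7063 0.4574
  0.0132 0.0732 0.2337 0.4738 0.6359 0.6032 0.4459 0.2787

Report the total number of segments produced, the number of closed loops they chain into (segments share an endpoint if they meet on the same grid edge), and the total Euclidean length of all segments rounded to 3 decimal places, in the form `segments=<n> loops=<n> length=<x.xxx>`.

cell (1,3): code 0100 → (1.910,4.000)–(2.000,3.913)
cell (1,4): code 1100 → (1.329,5.000)–(1.910,4.000)
cell (1,5): code 1100 → (1.401,6.000)–(1.329,5.000)
cell (1,6): code 1000 → (2.000,6.531)–(1.401,6.000)
cell (2,3): code 0110 → (2.000,3.913)–(3.000,3.169)
cell (2,6): code 1001 → (3.000,6.608)–(2.000,6.531)
cell (3,3): code 0110 → (3.000,3.169)–(4.000,3.068)
cell (3,6): code 1001 → (4.000,6.082)–(3.000,6.608)
cell (4,3): code 0010 → (4.000,3.068)–(4.824,4.000)
cell (4,4): code 0011 → (4.824,4.000)–(4.730,5.000)
cell (4,5): code 0011 → (4.730,5.000)–(4.078,6.000)
cell (4,6): code 0001 → (4.078,6.000)–(4.000,6.082)
total: 12 segments, chained into 1 closed loop(s), length Σ = 11.024254

segments=12 loops=1 length=11.024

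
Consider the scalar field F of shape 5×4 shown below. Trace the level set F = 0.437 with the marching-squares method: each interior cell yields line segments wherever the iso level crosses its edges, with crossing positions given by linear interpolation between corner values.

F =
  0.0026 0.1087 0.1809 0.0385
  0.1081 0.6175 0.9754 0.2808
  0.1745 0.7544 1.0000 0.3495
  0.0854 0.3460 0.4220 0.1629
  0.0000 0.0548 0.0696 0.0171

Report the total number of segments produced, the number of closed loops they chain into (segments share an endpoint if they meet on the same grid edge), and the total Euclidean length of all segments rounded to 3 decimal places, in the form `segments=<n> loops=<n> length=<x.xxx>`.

segments=8 loops=1 length=7.877

cell (0,0): code 0100 → (0.645,1.000)–(1.000,0.646)
cell (0,1): code 1100 → (0.322,2.000)–(0.645,1.000)
cell (0,2): code 1000 → (1.000,2.775)–(0.322,2.000)
cell (1,0): code 0110 → (1.000,0.646)–(2.000,0.453)
cell (1,2): code 1001 → (2.000,2.865)–(1.000,2.775)
cell (2,0): code 0010 → (2.000,0.453)–(2.777,1.000)
cell (2,1): code 0011 → (2.777,1.000)–(2.974,2.000)
cell (2,2): code 0001 → (2.974,2.000)–(2.000,2.865)
total: 8 segments, chained into 1 closed loop(s), length Σ = 7.877132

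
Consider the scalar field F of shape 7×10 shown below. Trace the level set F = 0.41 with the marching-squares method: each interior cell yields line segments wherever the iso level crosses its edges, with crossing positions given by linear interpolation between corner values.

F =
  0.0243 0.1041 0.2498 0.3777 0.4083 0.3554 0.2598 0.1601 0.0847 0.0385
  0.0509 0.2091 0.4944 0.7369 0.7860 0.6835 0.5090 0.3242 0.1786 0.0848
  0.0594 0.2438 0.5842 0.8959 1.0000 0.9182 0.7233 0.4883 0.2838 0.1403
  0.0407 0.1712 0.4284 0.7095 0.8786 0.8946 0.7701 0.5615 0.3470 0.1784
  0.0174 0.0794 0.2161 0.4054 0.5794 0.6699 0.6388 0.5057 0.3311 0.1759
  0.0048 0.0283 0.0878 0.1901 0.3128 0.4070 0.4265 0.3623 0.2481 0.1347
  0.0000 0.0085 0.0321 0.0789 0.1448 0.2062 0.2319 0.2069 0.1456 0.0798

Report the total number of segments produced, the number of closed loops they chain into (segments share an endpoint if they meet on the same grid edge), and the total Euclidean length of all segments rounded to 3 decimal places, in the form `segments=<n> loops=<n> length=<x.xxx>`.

segments=22 loops=1 length=17.531

cell (0,1): code 0100 → (0.655,2.000)–(1.000,1.704)
cell (0,2): code 1100 → (0.090,3.000)–(0.655,2.000)
cell (0,3): code 1100 → (0.005,4.000)–(0.090,3.000)
cell (0,4): code 1100 → (0.166,5.000)–(0.005,4.000)
cell (0,5): code 1100 → (0.603,6.000)–(0.166,5.000)
cell (0,6): code 1000 → (1.000,6.536)–(0.603,6.000)
cell (1,1): code 0110 → (1.000,1.704)–(2.000,1.488)
cell (1,6): code 1101 → (1.523,7.000)–(1.000,6.536)
cell (1,7): code 1000 → (2.000,7.383)–(1.523,7.000)
cell (2,1): code 0110 → (2.000,1.488)–(3.000,1.928)
cell (2,7): code 1001 → (3.000,7.706)–(2.000,7.383)
cell (3,1): code 0010 → (3.000,1.928)–(3.087,2.000)
cell (3,2): code 0011 → (3.087,2.000)–(3.985,3.000)
cell (3,3): code 0111 → (3.985,3.000)–(4.000,3.026)
cell (3,7): code 1001 → (4.000,7.548)–(3.000,7.706)
cell (4,3): code 0010 → (4.000,3.026)–(4.635,4.000)
cell (4,4): code 0011 → (4.635,4.000)–(4.989,5.000)
cell (4,5): code 0111 → (4.989,5.000)–(5.000,5.154)
cell (4,6): code 1011 → (5.000,6.257)–(4.667,7.000)
cell (4,7): code 0001 → (4.667,7.000)–(4.000,7.548)
cell (5,5): code 0010 → (5.000,5.154)–(5.085,6.000)
cell (5,6): code 0001 → (5.085,6.000)–(5.000,6.257)
total: 22 segments, chained into 1 closed loop(s), length Σ = 17.530893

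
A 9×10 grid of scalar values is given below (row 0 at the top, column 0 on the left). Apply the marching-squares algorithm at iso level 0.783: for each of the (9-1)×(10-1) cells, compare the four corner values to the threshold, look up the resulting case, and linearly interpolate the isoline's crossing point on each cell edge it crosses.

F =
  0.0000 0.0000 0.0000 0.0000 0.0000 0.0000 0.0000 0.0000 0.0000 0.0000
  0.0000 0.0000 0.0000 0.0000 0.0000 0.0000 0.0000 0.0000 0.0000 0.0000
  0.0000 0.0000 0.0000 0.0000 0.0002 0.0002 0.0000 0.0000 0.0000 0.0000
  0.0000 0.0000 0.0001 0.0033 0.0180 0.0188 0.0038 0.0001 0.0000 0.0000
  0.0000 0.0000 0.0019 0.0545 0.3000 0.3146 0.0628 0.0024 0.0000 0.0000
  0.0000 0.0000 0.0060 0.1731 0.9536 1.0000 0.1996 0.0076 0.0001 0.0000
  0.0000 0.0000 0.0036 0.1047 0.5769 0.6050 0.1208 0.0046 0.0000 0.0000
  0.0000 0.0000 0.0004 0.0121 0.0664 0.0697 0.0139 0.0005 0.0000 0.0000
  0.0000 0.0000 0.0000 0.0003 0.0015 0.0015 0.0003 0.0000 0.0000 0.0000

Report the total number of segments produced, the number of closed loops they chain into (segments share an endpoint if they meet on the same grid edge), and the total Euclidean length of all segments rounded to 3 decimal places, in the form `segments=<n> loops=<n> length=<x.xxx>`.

cell (4,3): code 0100 → (4.739,4.000)–(5.000,3.781)
cell (4,4): code 1100 → (4.683,5.000)–(4.739,4.000)
cell (4,5): code 1000 → (5.000,5.271)–(4.683,5.000)
cell (5,3): code 0010 → (5.000,3.781)–(5.453,4.000)
cell (5,4): code 0011 → (5.453,4.000)–(5.549,5.000)
cell (5,5): code 0001 → (5.549,5.000)–(5.000,5.271)
total: 6 segments, chained into 1 closed loop(s), length Σ = 3.878951

segments=6 loops=1 length=3.879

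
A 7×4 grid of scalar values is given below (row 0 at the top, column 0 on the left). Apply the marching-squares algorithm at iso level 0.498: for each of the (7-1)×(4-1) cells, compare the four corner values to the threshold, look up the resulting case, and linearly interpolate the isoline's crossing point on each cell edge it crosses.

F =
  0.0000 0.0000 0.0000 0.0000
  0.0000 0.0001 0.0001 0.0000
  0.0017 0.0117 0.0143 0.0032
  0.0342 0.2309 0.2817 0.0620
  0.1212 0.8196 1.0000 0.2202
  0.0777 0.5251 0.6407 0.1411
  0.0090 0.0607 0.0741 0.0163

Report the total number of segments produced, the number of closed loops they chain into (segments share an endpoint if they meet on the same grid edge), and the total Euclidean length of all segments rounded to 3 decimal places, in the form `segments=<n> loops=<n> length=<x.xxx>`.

cell (3,0): code 0100 → (3.454,1.000)–(4.000,0.540)
cell (3,1): code 1100 → (3.301,2.000)–(3.454,1.000)
cell (3,2): code 1000 → (4.000,2.644)–(3.301,2.000)
cell (4,0): code 0110 → (4.000,0.540)–(5.000,0.939)
cell (4,2): code 1001 → (5.000,2.286)–(4.000,2.644)
cell (5,0): code 0010 → (5.000,0.939)–(5.058,1.000)
cell (5,1): code 0011 → (5.058,1.000)–(5.252,2.000)
cell (5,2): code 0001 → (5.252,2.000)–(5.000,2.286)
total: 8 segments, chained into 1 closed loop(s), length Σ = 6.298885

segments=8 loops=1 length=6.299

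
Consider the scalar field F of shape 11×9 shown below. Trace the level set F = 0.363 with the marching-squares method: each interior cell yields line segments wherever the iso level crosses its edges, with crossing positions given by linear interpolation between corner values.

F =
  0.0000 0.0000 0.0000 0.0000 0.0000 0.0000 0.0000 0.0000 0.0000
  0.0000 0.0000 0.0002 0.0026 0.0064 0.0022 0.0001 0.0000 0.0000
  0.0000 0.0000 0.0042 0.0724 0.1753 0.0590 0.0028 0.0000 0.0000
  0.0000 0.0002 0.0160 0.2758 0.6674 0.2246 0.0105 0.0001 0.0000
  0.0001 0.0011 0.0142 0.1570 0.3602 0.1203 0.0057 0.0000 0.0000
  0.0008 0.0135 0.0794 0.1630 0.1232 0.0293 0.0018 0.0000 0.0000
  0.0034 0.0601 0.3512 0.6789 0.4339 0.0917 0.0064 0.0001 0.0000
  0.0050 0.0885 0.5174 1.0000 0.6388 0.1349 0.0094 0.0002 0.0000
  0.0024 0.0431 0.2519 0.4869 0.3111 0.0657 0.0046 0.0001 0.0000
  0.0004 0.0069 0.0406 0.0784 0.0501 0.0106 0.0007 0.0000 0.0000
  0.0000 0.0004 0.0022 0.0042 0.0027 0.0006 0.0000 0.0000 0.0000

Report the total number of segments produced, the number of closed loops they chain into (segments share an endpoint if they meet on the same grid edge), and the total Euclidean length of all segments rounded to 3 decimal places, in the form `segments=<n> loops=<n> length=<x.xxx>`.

segments=16 loops=2 length=13.067

cell (2,3): code 0100 → (2.381,4.000)–(3.000,3.223)
cell (2,4): code 1000 → (3.000,4.687)–(2.381,4.000)
cell (3,3): code 0010 → (3.000,3.223)–(3.991,4.000)
cell (3,4): code 0001 → (3.991,4.000)–(3.000,4.687)
cell (5,2): code 0100 → (5.388,3.000)–(6.000,2.036)
cell (5,3): code 1100 → (5.772,4.000)–(5.388,3.000)
cell (5,4): code 1000 → (6.000,4.207)–(5.772,4.000)
cell (6,1): code 0100 → (6.071,2.000)–(7.000,1.640)
cell (6,2): code 1110 → (6.000,2.036)–(6.071,2.000)
cell (6,4): code 1001 → (7.000,4.547)–(6.000,4.207)
cell (7,1): code 0010 → (7.000,1.640)–(7.582,2.000)
cell (7,2): code 0111 → (7.582,2.000)–(8.000,2.473)
cell (7,3): code 1011 → (8.000,3.705)–(7.842,4.000)
cell (7,4): code 0001 → (7.842,4.000)–(7.000,4.547)
cell (8,2): code 0010 → (8.000,2.473)–(8.303,3.000)
cell (8,3): code 0001 → (8.303,3.000)–(8.000,3.705)
total: 16 segments, chained into 2 closed loop(s), length Σ = 13.067053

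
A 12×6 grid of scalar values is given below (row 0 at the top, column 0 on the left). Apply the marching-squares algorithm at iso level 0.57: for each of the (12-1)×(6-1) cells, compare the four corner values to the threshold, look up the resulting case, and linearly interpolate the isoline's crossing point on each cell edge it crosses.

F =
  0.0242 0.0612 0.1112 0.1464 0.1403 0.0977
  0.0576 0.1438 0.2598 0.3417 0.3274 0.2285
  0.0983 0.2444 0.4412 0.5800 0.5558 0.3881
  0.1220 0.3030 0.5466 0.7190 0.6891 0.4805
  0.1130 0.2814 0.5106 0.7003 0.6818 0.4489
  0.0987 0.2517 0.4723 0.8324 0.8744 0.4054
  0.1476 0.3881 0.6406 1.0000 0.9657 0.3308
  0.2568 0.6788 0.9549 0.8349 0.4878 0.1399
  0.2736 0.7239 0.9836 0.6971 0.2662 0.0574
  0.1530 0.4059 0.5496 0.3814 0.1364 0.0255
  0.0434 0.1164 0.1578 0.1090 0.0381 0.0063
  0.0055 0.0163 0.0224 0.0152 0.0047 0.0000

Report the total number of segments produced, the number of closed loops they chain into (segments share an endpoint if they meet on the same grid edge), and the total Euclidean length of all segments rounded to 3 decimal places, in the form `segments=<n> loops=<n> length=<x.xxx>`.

segments=22 loops=1 length=17.794

cell (1,2): code 0100 → (1.958,3.000)–(2.000,2.928)
cell (1,3): code 1000 → (2.000,3.413)–(1.958,3.000)
cell (2,2): code 0110 → (2.000,2.928)–(3.000,2.136)
cell (2,3): code 1101 → (2.107,4.000)–(2.000,3.413)
cell (2,4): code 1000 → (3.000,4.571)–(2.107,4.000)
cell (3,2): code 0110 → (3.000,2.136)–(4.000,2.313)
cell (3,4): code 1001 → (4.000,4.480)–(3.000,4.571)
cell (4,2): code 0110 → (4.000,2.313)–(5.000,2.271)
cell (4,4): code 1001 → (5.000,4.649)–(4.000,4.480)
cell (5,1): code 0100 → (5.581,2.000)–(6.000,1.720)
cell (5,2): code 1110 → (5.000,2.271)–(5.581,2.000)
cell (5,4): code 1001 → (6.000,4.623)–(5.000,4.649)
cell (6,0): code 0100 → (6.626,1.000)–(7.000,0.742)
cell (6,1): code 1110 → (6.000,1.720)–(6.626,1.000)
cell (6,3): code 1011 → (7.000,3.763)–(6.828,4.000)
cell (6,4): code 0001 → (6.828,4.000)–(6.000,4.623)
cell (7,0): code 0110 → (7.000,0.742)–(8.000,0.658)
cell (7,3): code 1001 → (8.000,3.295)–(7.000,3.763)
cell (8,0): code 0010 → (8.000,0.658)–(8.484,1.000)
cell (8,1): code 0011 → (8.484,1.000)–(8.953,2.000)
cell (8,2): code 0011 → (8.953,2.000)–(8.403,3.000)
cell (8,3): code 0001 → (8.403,3.000)–(8.000,3.295)
total: 22 segments, chained into 1 closed loop(s), length Σ = 17.794219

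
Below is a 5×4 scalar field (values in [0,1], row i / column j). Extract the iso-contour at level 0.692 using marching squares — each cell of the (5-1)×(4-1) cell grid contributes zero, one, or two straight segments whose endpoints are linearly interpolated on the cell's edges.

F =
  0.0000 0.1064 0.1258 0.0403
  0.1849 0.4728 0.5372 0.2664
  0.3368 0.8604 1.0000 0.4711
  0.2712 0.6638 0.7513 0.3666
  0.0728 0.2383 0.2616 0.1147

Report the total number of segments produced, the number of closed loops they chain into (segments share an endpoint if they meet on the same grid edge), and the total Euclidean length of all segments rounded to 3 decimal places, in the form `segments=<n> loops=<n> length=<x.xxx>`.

segments=8 loops=1 length=5.691

cell (1,0): code 0100 → (1.566,1.000)–(2.000,0.678)
cell (1,1): code 1100 → (1.334,2.000)–(1.566,1.000)
cell (1,2): code 1000 → (2.000,2.582)–(1.334,2.000)
cell (2,0): code 0010 → (2.000,0.678)–(2.857,1.000)
cell (2,1): code 0111 → (2.857,1.000)–(3.000,1.322)
cell (2,2): code 1001 → (3.000,2.154)–(2.000,2.582)
cell (3,1): code 0010 → (3.000,1.322)–(3.121,2.000)
cell (3,2): code 0001 → (3.121,2.000)–(3.000,2.154)
total: 8 segments, chained into 1 closed loop(s), length Σ = 5.691232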